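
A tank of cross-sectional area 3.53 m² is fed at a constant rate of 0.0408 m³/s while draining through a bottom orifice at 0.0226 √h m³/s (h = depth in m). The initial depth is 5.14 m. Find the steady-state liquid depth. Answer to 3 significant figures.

Level balance: A dh/dt = 0.0408 − 0.0226 √h. Setting dh/dt = 0:
Q_in = 0.0226 √h_ss ⇒ √h_ss = 0.0408/0.0226 = 1.8053.
h_ss = 1.8053² = 3.2591 m. (Since h₀ = 5.14 m > h_ss, the level will fall toward this value.)

3.26 m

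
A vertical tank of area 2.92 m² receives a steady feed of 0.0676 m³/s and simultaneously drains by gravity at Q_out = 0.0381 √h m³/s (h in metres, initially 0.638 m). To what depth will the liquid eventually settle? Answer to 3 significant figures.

3.15 m

Volume balance on the tank: A dh/dt = Q_in − 0.0381 √h. At steady state dh/dt = 0:
Q_in = 0.0381 √h_ss ⇒ √h_ss = 0.0676/0.0381 = 1.7743.
h_ss = 1.7743² = 3.1481 m. (Since h₀ = 0.638 m < h_ss, the level will rise toward this value.)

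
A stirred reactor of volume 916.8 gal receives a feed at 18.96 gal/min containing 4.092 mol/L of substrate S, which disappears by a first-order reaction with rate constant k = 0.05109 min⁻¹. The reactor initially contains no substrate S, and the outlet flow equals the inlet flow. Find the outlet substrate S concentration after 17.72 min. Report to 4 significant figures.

0.8486 mol/L

Accumulation = in − out − consumed: V dC/dt = Q C_in − Q C − k V C.
This is linear with rate a = Q/V + k = 0.0717706 min⁻¹.
C_ss = Q C_in/(Q + kV) = 1.17911 mol/L; C(t) = C_ss + (C₀ − C_ss) e^(−a t).
C(17.72) = 1.17911 + (-1.17911)·e^(−0.0717706·17.72) = 1.17911 + (-1.17911)·0.280333 = 0.848563 mol/L.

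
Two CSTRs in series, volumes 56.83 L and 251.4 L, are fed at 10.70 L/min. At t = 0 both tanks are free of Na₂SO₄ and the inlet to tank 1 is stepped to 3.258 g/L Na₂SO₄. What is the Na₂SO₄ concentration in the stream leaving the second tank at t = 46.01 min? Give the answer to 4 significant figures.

Time constants: τᵢ = Vᵢ/Q for each well-mixed tank.
τ₁ = 56.83/10.70 = 5.31121 min; τ₂ = 251.4/10.70 = 23.4953 min.
Tank 1: C₁ = C_in(1 − e^(−t/τ₁)). Tank 2 (τ₁ ≠ τ₂): C₂ = C_in[1 − (τ₁ e^(−t/τ₁) − τ₂ e^(−t/τ₂))/(τ₁ − τ₂)].
At t = 46.01: e^(−t/τ₁) = 0.000172899, e^(−t/τ₂) = 0.141103.
C₂ = 3.258·[1 − (5.31121·0.000172899 − 23.4953·0.141103)/(-18.1841)] = 3.258·0.817734 = 2.66418 g/L.

2.664 g/L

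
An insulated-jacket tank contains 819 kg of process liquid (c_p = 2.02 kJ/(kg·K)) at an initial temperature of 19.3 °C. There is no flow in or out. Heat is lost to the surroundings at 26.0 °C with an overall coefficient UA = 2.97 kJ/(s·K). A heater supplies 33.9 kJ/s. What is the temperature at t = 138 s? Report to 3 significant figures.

M c_p dT/dt = −UA(T − T_amb) + Q̇.
dT/dt = (T_ss − T)/τ with T_ss = T_amb + Q̇/UA = 26.0 + 33.9/2.97 = 37.414 °C, τ = M c_p/UA = 819·2.02/2.97 = 557.03 s.
This is linear first-order; T(t) = T_ss + (T₀ − T_ss) e^(−t/τ).
T(138) = 37.414 + (-18.114)·0.78056 = 23.275 °C.

23.3 °C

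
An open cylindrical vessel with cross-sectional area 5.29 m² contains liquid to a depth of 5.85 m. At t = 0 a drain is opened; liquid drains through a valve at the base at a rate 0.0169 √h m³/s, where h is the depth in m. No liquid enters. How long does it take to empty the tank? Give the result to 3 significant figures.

Mass balance (ρ constant): A dh/dt = −0.0169 √h.
∫ h^(−1/2) dh = −(0.0169/A) ∫ dt, giving 2√h = 2√h₀ − (0.0169/A) t.
Tank is empty when √h = 0: t_empty = 2A√h₀/0.0169.
t_empty = 2·5.29·√5.85/0.0169 = 10.580·2.4187/0.0169 = 1514.2 s.

1510 s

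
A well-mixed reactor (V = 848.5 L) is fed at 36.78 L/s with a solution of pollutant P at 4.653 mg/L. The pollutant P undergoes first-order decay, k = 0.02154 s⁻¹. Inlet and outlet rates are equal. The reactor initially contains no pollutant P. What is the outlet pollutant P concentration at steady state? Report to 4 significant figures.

Species balance: V dC/dt = Q C_in − Q C − k V C.
At steady state: 0 = Q C_in − (Q + kV) C_ss, so C_ss = Q C_in/(Q + kV).
C_ss = 36.78·4.653/(36.78 + 0.02154·848.5) = 171.137/55.0567 = 3.10838 mg/L.

3.108 mg/L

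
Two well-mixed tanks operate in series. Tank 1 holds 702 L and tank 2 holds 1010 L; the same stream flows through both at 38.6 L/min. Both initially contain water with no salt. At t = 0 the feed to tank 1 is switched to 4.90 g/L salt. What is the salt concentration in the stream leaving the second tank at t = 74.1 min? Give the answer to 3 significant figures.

4.14 g/L

Time constants: τᵢ = Vᵢ/Q for each well-mixed tank.
τ₁ = 702/38.6 = 18.187 min; τ₂ = 1010/38.6 = 26.166 min.
Tank 1: C₁ = C_in(1 − e^(−t/τ₁)). Tank 2 (τ₁ ≠ τ₂): C₂ = C_in[1 − (τ₁ e^(−t/τ₁) − τ₂ e^(−t/τ₂))/(τ₁ − τ₂)].
At t = 74.1: e^(−t/τ₁) = 0.017002, e^(−t/τ₂) = 0.058898.
C₂ = 4.90·[1 − (18.187·0.017002 − 26.166·0.058898)/(-7.9793)] = 4.90·0.84561 = 4.1435 g/L.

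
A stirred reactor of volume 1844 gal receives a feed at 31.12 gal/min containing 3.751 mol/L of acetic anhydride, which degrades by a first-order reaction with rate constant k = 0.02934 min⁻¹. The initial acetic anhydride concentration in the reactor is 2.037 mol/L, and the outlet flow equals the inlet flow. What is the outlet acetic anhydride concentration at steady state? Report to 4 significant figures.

Accumulation = in − out − consumed: V dC/dt = Q C_in − Q C − k V C.
At steady state: 0 = Q C_in − (Q + kV) C_ss, so C_ss = Q C_in/(Q + kV).
C_ss = 31.12·3.751/(31.12 + 0.02934·1844) = 116.731/85.2230 = 1.36971 mol/L.

1.370 mol/L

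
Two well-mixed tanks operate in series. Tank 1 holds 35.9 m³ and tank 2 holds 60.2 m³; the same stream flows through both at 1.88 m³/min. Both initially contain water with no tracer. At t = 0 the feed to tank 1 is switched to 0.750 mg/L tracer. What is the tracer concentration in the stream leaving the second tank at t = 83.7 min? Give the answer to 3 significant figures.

Each tank obeys Vᵢ dCᵢ/dt = Q(Cᵢ₋₁ − Cᵢ), so τᵢ = Vᵢ/Q.
τ₁ = 35.9/1.88 = 19.096 min; τ₂ = 60.2/1.88 = 32.021 min.
Solving the cascade with C₁(0)=C₂(0)=0 gives C₂(t) = C_in[1 − (τ₁ e^(−t/τ₁) − τ₂ e^(−t/τ₂))/(τ₁ − τ₂)].
At t = 83.7: e^(−t/τ₁) = 0.012486, e^(−t/τ₂) = 0.073249.
C₂ = 0.750·[1 − (19.096·0.012486 − 32.021·0.073249)/(-12.926)] = 0.750·0.83698 = 0.62774 mg/L.

0.628 mg/L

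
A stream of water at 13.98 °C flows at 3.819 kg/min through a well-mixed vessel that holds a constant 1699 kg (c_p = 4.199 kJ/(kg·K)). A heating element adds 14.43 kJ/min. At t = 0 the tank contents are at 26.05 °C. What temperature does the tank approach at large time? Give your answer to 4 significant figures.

14.88 °C

First-law balance (no shaft work): M c_p dT/dt = ṁ c_p (T_in − T) + 14.43.
At steady state dT/dt = 0 ⇒ T_ss = T_in + Q̇/(ṁ c_p) = 13.98 + 14.43/(3.819·4.199) = 14.8799 °C.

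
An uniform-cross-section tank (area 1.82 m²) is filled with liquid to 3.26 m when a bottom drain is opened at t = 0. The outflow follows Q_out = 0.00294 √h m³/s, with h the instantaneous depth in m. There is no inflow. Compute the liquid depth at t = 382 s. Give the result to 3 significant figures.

A dh/dt = −Q_out = −0.00294 √h.
This is separable: 2 d(√h)/dt = −0.00294/A, so √h = √h₀ − (0.00294/(2A)) t.
√h = √3.26 − 0.00294·382/(2·1.82) = 1.8055 − 0.30854 = 1.4970.
h = 1.4970² = 2.2410 m.

2.24 m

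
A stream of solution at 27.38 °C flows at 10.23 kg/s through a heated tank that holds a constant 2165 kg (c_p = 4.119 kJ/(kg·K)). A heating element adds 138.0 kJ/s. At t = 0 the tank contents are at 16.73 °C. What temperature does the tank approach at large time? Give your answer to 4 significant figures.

30.66 °C

M c_p dT/dt = ṁ c_p (T_in − T) + Q̇.
At steady state dT/dt = 0 ⇒ T_ss = T_in + Q̇/(ṁ c_p) = 27.38 + 138.0/(10.23·4.119) = 30.6550 °C.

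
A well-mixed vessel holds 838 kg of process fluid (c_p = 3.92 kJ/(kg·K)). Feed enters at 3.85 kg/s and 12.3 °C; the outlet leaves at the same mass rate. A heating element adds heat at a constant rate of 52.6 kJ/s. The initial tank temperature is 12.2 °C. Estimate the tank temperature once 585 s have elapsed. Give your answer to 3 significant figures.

M c_p dT/dt = ṁ c_p (T_in − T) + Q̇.
Rearrange: dT/dt = (T_ss − T)/τ with τ = M/ṁ = 217.66 s and T_ss = T_in + Q̇/(ṁ c_p) = 15.785 °C.
T approaches T_ss exponentially: T(t) = T_ss + (T₀ − T_ss) e^(−t/τ).
T(585) = 15.785 + (-3.5853)·e^(−585/217.66) = 15.785 + (-3.5853)·0.068041 = 15.541 °C.

15.5 °C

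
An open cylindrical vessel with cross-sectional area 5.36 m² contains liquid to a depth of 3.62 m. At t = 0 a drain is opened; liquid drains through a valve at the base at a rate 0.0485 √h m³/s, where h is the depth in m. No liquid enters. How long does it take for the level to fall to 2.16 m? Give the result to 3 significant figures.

95.7 s

Unsteady balance on liquid volume: A dh/dt = −0.0485 √h.
∫ h^(−1/2) dh = −(0.0485/A) ∫ dt, giving 2√h = 2√h₀ − (0.0485/A) t.
t = 2A(√h₀ − √h)/0.0485 = 2·5.36·(√3.62 − √2.16)/0.0485
  = 10.720 × (1.9026 − 1.4697) / 0.0485 = 95.692 s.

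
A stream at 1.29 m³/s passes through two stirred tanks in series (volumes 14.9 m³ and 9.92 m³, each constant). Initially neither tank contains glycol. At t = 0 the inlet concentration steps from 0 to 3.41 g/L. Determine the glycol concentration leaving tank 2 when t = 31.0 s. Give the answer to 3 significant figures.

Species balance on tank i: dCᵢ/dt = (Cᵢ₋₁ − Cᵢ)/τᵢ with τᵢ = Vᵢ/Q.
τ₁ = 14.9/1.29 = 11.550 s; τ₂ = 9.92/1.29 = 7.6899 s.
Tank 1: C₁ = C_in(1 − e^(−t/τ₁)). Tank 2 (τ₁ ≠ τ₂): C₂ = C_in[1 − (τ₁ e^(−t/τ₁) − τ₂ e^(−t/τ₂))/(τ₁ − τ₂)].
At t = 31.0: e^(−t/τ₁) = 0.068297, e^(−t/τ₂) = 0.017752.
C₂ = 3.41·[1 − (11.550·0.068297 − 7.6899·0.017752)/(3.8605)] = 3.41·0.83102 = 2.8338 g/L.

2.83 g/L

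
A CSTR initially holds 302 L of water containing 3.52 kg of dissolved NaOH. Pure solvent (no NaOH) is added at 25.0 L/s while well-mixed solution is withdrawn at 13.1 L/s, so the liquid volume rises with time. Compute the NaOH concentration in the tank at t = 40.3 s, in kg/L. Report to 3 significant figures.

0.00158 kg/L

Let m(t) be the amount of NaOH. Volume: V(t) = V₀ + (Q_in − Q_out) t = 302 + 11.900 t; V(40.3) = 781.57 L.
No NaOH enters, so dm/dt = −Q_out · (m/V).
dm/m = −Q_out dt/(V₀ + 11.900 t); integrating gives ln(m/m₀) = −(Q_out/(Q_in−Q_out)) ln(V/V₀).
m = m₀ (V₀/V)^(Q_out/(Q_in−Q_out)) = 3.52 × (302/781.57)^(1.1008) = 1.2358 kg.
C = m/V = 1.2358/781.57 = 0.0015811 kg/L.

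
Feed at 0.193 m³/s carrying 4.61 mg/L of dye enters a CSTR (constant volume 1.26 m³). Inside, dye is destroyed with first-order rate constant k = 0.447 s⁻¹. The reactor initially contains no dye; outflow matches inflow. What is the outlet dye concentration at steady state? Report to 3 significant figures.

Species balance: V dC/dt = Q C_in − Q C − k V C.
At steady state: 0 = Q C_in − (Q + kV) C_ss, so C_ss = Q C_in/(Q + kV).
C_ss = 0.193·4.61/(0.193 + 0.447·1.26) = 0.88973/0.75622 = 1.1765 mg/L.

1.18 mg/L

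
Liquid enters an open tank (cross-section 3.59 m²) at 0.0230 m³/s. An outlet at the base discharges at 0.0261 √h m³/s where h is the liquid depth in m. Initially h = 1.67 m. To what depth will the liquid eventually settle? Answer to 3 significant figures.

0.777 m

Unsteady balance on liquid volume: A dh/dt = Q_in − 0.0261 √h. At steady state dh/dt = 0:
Q_in = 0.0261 √h_ss ⇒ √h_ss = 0.0230/0.0261 = 0.88123.
h_ss = 0.88123² = 0.77656 m. (Since h₀ = 1.67 m > h_ss, the level will fall toward this value.)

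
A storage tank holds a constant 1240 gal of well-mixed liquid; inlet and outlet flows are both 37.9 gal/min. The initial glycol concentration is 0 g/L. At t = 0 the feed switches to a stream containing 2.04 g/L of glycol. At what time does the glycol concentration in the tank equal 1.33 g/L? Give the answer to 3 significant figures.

34.5 min

Mass balance on the solute (V constant): V dC/dt = Q(C_in − C), so τ = V/Q = 32.718 min.
C(t) = C_in + (C₀ − C_in) e^(−t/τ). Set C = 1.33 and solve for t:
e^(−t/τ) = (C − C_in)/(C₀ − C_in) = (1.33 − 2.04)/(0 − 2.04) = 0.34804
t = −τ ln(…) = 32.718 × 1.0554 = 34.532 min.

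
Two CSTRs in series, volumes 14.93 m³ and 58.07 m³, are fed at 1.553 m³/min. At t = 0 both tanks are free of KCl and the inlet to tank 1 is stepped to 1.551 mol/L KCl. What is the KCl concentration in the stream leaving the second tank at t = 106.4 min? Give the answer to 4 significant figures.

1.430 mol/L

Species balance on tank i: dCᵢ/dt = (Cᵢ₋₁ − Cᵢ)/τᵢ with τᵢ = Vᵢ/Q.
τ₁ = 14.93/1.553 = 9.61365 min; τ₂ = 58.07/1.553 = 37.3921 min.
Solving the cascade with C₁(0)=C₂(0)=0 gives C₂(t) = C_in[1 − (τ₁ e^(−t/τ₁) − τ₂ e^(−t/τ₂))/(τ₁ − τ₂)].
At t = 106.4: e^(−t/τ₁) = 1.56101e-05, e^(−t/τ₂) = 0.0581042.
C₂ = 1.551·[1 − (9.61365·1.56101e-05 − 37.3921·0.0581042)/(-27.7785)] = 1.551·0.921792 = 1.42970 mol/L.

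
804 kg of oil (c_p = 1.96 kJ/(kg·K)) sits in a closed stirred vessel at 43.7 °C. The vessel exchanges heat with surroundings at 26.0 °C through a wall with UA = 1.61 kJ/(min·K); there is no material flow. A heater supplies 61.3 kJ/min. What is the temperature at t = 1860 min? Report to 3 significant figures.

61.0 °C

Heat balance on the well-mixed liquid: M c_p dT/dt = −UA(T − T_amb) + Q̇.
dT/dt = (T_ss − T)/τ with T_ss = T_amb + Q̇/UA = 26.0 + 61.3/1.61 = 64.075 °C, τ = M c_p/UA = 804·1.96/1.61 = 978.78 min.
T approaches T_ss exponentially: T(t) = T_ss + (T₀ − T_ss) e^(−t/τ).
T(1860) = 64.075 + (-20.375)·0.14952 = 61.028 °C.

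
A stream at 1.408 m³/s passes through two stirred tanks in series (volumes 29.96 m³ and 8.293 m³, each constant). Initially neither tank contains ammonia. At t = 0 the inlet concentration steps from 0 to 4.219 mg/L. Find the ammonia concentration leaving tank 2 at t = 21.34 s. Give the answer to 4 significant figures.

Species balance on tank i: dCᵢ/dt = (Cᵢ₋₁ − Cᵢ)/τᵢ with τᵢ = Vᵢ/Q.
τ₁ = 29.96/1.408 = 21.2784 s; τ₂ = 8.293/1.408 = 5.88991 s.
Tank 1: C₁ = C_in(1 − e^(−t/τ₁)). Tank 2 (τ₁ ≠ τ₂): C₂ = C_in[1 − (τ₁ e^(−t/τ₁) − τ₂ e^(−t/τ₂))/(τ₁ − τ₂)].
At t = 21.34: e^(−t/τ₁) = 0.366816, e^(−t/τ₂) = 0.0266986.
C₂ = 4.219·[1 − (21.2784·0.366816 − 5.88991·0.0266986)/(15.3885)] = 4.219·0.503005 = 2.12218 mg/L.

2.122 mg/L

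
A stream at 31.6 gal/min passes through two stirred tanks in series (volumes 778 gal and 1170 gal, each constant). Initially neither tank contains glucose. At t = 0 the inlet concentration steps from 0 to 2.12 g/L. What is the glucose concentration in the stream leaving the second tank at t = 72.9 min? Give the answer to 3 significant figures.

Time constants: τᵢ = Vᵢ/Q for each well-mixed tank.
τ₁ = 778/31.6 = 24.620 min; τ₂ = 1170/31.6 = 37.025 min.
Solving the cascade with C₁(0)=C₂(0)=0 gives C₂(t) = C_in[1 − (τ₁ e^(−t/τ₁) − τ₂ e^(−t/τ₂))/(τ₁ − τ₂)].
At t = 72.9: e^(−t/τ₁) = 0.051768, e^(−t/τ₂) = 0.13961.
C₂ = 2.12·[1 − (24.620·0.051768 − 37.025·0.13961)/(-12.405)] = 2.12·0.68606 = 1.4544 g/L.

1.45 g/L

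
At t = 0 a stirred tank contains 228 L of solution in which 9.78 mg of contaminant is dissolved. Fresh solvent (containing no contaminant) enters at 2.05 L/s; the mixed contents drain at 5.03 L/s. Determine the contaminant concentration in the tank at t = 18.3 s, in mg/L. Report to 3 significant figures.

Total volume: dV/dt = Q_in − Q_out = -2.9800 L/s, so V(t) = 228 − 2.9800 t and V(18.3) = 173.47 L.
No contaminant enters, so dm/dt = −Q_out · (m/V).
Separate: dm/m = −Q_out dt/V(t) ⇒ ln(m/m₀) = −(Q_out/(Q_in−Q_out)) ln(V/V₀).
m = m₀ (V₀/V)^(Q_out/(Q_in−Q_out)) = 9.78 × (228/173.47)^(-1.6879) = 6.1652 mg.
C = m/V = 6.1652/173.47 = 0.035541 mg/L.

0.0355 mg/L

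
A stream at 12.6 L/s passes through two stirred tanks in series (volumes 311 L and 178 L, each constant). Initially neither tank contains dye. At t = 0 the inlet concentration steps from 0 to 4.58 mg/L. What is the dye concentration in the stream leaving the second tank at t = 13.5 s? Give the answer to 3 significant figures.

0.739 mg/L

Species balance on tank i: dCᵢ/dt = (Cᵢ₋₁ − Cᵢ)/τᵢ with τᵢ = Vᵢ/Q.
τ₁ = 311/12.6 = 24.683 s; τ₂ = 178/12.6 = 14.127 s.
Solving the cascade with C₁(0)=C₂(0)=0 gives C₂(t) = C_in[1 − (τ₁ e^(−t/τ₁) − τ₂ e^(−t/τ₂))/(τ₁ − τ₂)].
At t = 13.5: e^(−t/τ₁) = 0.57871, e^(−t/τ₂) = 0.38457.
C₂ = 4.58·[1 − (24.683·0.57871 − 14.127·0.38457)/(10.556)] = 4.58·0.16146 = 0.73948 mg/L.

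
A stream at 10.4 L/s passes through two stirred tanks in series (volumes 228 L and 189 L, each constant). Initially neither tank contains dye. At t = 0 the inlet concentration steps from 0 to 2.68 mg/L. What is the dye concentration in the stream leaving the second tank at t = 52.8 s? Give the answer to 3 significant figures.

1.98 mg/L

Each tank obeys Vᵢ dCᵢ/dt = Q(Cᵢ₋₁ − Cᵢ), so τᵢ = Vᵢ/Q.
τ₁ = 228/10.4 = 21.923 s; τ₂ = 189/10.4 = 18.173 s.
Solving the cascade with C₁(0)=C₂(0)=0 gives C₂(t) = C_in[1 − (τ₁ e^(−t/τ₁) − τ₂ e^(−t/τ₂))/(τ₁ − τ₂)].
At t = 52.8: e^(−t/τ₁) = 0.089957, e^(−t/τ₂) = 0.054727.
C₂ = 2.68·[1 − (21.923·0.089957 − 18.173·0.054727)/(3.7500)] = 2.68·0.73931 = 1.9814 mg/L.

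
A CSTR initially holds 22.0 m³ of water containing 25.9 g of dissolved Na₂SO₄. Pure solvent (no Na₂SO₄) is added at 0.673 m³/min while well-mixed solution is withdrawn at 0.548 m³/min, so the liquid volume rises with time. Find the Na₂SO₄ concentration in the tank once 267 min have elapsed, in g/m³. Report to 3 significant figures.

Let m(t) be the amount of Na₂SO₄. Volume: V(t) = V₀ + (Q_in − Q_out) t = 22.0 + 0.12500 t; V(267) = 55.375 m³.
Species balance (pure solvent in): dm/dt = −Q_out · m/V(t).
dm/m = −Q_out dt/(V₀ + 0.12500 t); integrating gives ln(m/m₀) = −(Q_out/(Q_in−Q_out)) ln(V/V₀).
m = m₀ (V₀/V)^(Q_out/(Q_in−Q_out)) = 25.9 × (22.0/55.375)^(4.3840) = 0.45268 g.
C = m/V = 0.45268/55.375 = 0.0081748 g/m³.

0.00817 g/m³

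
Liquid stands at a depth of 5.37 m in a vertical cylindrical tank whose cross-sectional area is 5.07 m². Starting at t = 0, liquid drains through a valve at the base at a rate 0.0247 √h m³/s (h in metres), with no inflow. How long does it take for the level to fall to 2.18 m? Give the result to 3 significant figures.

345 s

A dh/dt = −Q_out = −0.0247 √h.
This is separable: 2 d(√h)/dt = −0.0247/A, so √h = √h₀ − (0.0247/(2A)) t.
t = 2A(√h₀ − √h)/0.0247 = 2·5.07·(√5.37 − √2.18)/0.0247
  = 10.140 × (2.3173 − 1.4765) / 0.0247 = 345.19 s.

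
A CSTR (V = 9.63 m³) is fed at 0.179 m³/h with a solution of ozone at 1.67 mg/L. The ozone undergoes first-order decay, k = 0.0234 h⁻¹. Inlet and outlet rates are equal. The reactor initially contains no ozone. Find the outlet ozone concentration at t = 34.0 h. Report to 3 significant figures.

Accumulation = in − out − consumed: V dC/dt = Q C_in − Q C − k V C.
dC/dt = (Q/V) C_in − (Q/V + k) C; effective rate a = Q/V + k = 0.018588 + 0.0234 = 0.041988 h⁻¹.
C_ss = Q C_in/(Q + kV) = 0.73930 mg/L; C(t) = C_ss + (C₀ − C_ss) e^(−a t).
C(34.0) = 0.73930 + (-0.73930)·e^(−0.041988·34.0) = 0.73930 + (-0.73930)·0.23989 = 0.56195 mg/L.

0.562 mg/L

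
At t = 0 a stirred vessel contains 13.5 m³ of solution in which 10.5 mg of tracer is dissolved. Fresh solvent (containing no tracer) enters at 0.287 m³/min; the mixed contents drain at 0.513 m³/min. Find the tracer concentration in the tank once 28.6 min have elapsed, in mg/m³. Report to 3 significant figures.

0.340 mg/m³

Let m(t) be the amount of tracer. Volume: V(t) = V₀ + (Q_in − Q_out) t = 13.5 − 0.22600 t; V(28.6) = 7.0364 m³.
Solute balance: dm/dt = 0 − Q_out C = −Q_out m/V(t).
Separate: dm/m = −Q_out dt/V(t) ⇒ ln(m/m₀) = −(Q_out/(Q_in−Q_out)) ln(V/V₀).
m = m₀ (V₀/V)^(Q_out/(Q_in−Q_out)) = 10.5 × (13.5/7.0364)^(-2.2699) = 2.3924 mg.
C = m/V = 2.3924/7.0364 = 0.34001 mg/m³.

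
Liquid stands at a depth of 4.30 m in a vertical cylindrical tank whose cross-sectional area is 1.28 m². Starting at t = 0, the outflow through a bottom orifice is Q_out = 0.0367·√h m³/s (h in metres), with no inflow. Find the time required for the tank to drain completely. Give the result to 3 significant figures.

145 s

Volume balance on the tank: A dh/dt = −0.0367 √h.
Separate and integrate: 2(√h − √h₀) = −(0.0367/A) t.
Set h = 0: 2√h₀ = (0.0367/A) t_empty ⇒ t_empty = 2A√h₀/0.0367.
t_empty = 2·1.28·√4.30/0.0367 = 2.5600·2.0736/0.0367 = 144.65 s.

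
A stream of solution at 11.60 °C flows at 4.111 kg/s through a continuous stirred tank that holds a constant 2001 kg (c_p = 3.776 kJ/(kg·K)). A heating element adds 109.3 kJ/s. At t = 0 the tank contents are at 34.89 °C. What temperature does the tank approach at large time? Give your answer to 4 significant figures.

Unsteady energy balance on the tank contents: M c_p dT/dt = ṁ c_p (T_in − T) + 109.3.
At steady state dT/dt = 0 ⇒ T_ss = T_in + Q̇/(ṁ c_p) = 11.60 + 109.3/(4.111·3.776) = 18.6411 °C.

18.64 °C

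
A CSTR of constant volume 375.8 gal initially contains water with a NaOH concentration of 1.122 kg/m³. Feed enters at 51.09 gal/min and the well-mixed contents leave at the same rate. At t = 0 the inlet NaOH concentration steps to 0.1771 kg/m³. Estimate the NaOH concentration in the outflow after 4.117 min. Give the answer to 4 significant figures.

Accumulation = in − out for the solute gives V dC/dt = Q(C_in − C).
So dC/dt = (C_in − C)/τ with τ = V/Q = 375.8/51.09 = 7.35565 min.
Integrating: C(t) = C_in + (C₀ − C_in) e^(−t/τ).
C(4.117) = 0.1771 + (1.122 − 0.1771)·e^(−4.117/7.35565) = 0.1771 + (0.944900)·0.571377 = 0.716994 kg/m³.

0.7170 kg/m³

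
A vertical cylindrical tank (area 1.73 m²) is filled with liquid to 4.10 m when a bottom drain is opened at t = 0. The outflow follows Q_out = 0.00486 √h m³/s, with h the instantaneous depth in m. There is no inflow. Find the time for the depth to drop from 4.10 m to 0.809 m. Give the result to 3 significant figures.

801 s

A dh/dt = −Q_out = −0.00486 √h.
This is separable: 2 d(√h)/dt = −0.00486/A, so √h = √h₀ − (0.00486/(2A)) t.
t = 2A(√h₀ − √h)/0.00486 = 2·1.73·(√4.10 − √0.809)/0.00486
  = 3.4600 × (2.0248 − 0.89944) / 0.00486 = 801.21 s.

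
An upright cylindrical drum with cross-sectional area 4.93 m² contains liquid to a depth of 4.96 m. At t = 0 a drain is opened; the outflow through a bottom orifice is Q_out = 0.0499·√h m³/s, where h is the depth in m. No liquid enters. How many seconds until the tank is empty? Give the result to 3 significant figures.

440 s

Unsteady balance on liquid volume: A dh/dt = −0.0499 √h.
∫ h^(−1/2) dh = −(0.0499/A) ∫ dt, giving 2√h = 2√h₀ − (0.0499/A) t.
Tank is empty when √h = 0: t_empty = 2A√h₀/0.0499.
t_empty = 2·4.93·√4.96/0.0499 = 9.8600·2.2271/0.0499 = 440.07 s.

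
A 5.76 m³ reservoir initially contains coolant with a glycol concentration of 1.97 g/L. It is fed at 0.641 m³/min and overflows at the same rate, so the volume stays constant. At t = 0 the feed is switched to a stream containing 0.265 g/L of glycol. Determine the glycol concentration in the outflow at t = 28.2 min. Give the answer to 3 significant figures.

0.339 g/L

Unsteady species balance (constant V, well mixed): V dC/dt = Q(C_in − C).
Time constant τ = V/Q = 5.76/0.641 = 8.9860 min.
Integrating: C(t) = C_in + (C₀ − C_in) e^(−t/τ).
C(28.2) = 0.265 + (1.97 − 0.265)·e^(−28.2/8.9860) = 0.265 + (1.7050)·0.043360 = 0.33893 g/L.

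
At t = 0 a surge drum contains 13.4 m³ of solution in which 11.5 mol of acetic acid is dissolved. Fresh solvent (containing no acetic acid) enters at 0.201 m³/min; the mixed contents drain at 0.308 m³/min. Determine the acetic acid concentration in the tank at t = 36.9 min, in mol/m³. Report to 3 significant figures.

Let m(t) be the amount of acetic acid. Volume: V(t) = V₀ + (Q_in − Q_out) t = 13.4 − 0.10700 t; V(36.9) = 9.4517 m³.
Solute balance: dm/dt = 0 − Q_out C = −Q_out m/V(t).
Separate: dm/m = −Q_out dt/V(t) ⇒ ln(m/m₀) = −(Q_out/(Q_in−Q_out)) ln(V/V₀).
m = m₀ (V₀/V)^(Q_out/(Q_in−Q_out)) = 11.5 × (13.4/9.4517)^(-2.8785) = 4.2105 mol.
C = m/V = 4.2105/9.4517 = 0.44547 mol/m³.

0.445 mol/m³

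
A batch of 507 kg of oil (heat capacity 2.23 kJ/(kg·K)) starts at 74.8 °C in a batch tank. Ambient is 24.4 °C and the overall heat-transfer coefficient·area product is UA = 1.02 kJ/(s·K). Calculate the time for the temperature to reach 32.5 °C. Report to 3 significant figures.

Lumped-capacitance energy balance: M c_p dT/dt = UA(T_amb − T).
τ = M c_p/UA = 1108.4 s; T_ss = T_amb = 24.400 °C.
T(t) = T_ss + (T₀ − T_ss)e^(−t/τ); set T = 32.5:
t = −τ ln[(T − T_ss)/(T₀ − T_ss)] = −1108.4 · ln(0.16071) = 2026.4 s.

2030 s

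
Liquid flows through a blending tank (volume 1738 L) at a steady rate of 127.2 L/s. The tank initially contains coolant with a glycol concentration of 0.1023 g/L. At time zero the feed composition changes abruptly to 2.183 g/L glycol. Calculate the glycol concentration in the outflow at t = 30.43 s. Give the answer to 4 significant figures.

Accumulation = in − out for the solute gives V dC/dt = Q(C_in − C).
So dC/dt = (C_in − C)/τ with τ = V/Q = 1738/127.2 = 13.6635 s.
C approaches C_in exponentially: C(t) = C_in + (C₀ − C_in) e^(−t/τ).
C(30.43) = 2.183 + (0.1023 − 2.183)·e^(−30.43/13.6635) = 2.183 + (-2.08070)·0.107841 = 1.95862 g/L.

1.959 g/L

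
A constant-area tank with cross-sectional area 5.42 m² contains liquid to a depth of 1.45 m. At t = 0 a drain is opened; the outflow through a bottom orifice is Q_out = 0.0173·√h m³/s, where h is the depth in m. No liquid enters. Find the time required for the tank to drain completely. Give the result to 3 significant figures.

A dh/dt = −Q_out = −0.0173 √h.
Separate and integrate: 2(√h − √h₀) = −(0.0173/A) t.
Tank is empty when √h = 0: t_empty = 2A√h₀/0.0173.
t_empty = 2·5.42·√1.45/0.0173 = 10.840·1.2042/0.0173 = 754.51 s.

755 s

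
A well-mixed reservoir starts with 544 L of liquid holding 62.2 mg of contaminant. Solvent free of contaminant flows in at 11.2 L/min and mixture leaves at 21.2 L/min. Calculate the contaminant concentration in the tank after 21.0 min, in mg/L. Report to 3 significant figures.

0.0662 mg/L

Let m(t) be the amount of contaminant. Volume: V(t) = V₀ + (Q_in − Q_out) t = 544 − 10.000 t; V(21.0) = 334.00 L.
No contaminant enters, so dm/dt = −Q_out · (m/V).
Separate: dm/m = −Q_out dt/V(t) ⇒ ln(m/m₀) = −(Q_out/(Q_in−Q_out)) ln(V/V₀).
m = m₀ (V₀/V)^(Q_out/(Q_in−Q_out)) = 62.2 × (544/334.00)^(-2.1200) = 22.114 mg.
C = m/V = 22.114/334.00 = 0.066209 mg/L.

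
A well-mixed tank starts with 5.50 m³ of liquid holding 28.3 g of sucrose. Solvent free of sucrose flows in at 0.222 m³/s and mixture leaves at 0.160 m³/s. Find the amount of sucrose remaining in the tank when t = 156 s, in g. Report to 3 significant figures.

2.06 g

Let m(t) be the amount of sucrose. Volume: V(t) = V₀ + (Q_in − Q_out) t = 5.50 + 0.062000 t; V(156) = 15.172 m³.
Species balance (pure solvent in): dm/dt = −Q_out · m/V(t).
dm/m = −Q_out dt/(V₀ + 0.062000 t); integrating gives ln(m/m₀) = −(Q_out/(Q_in−Q_out)) ln(V/V₀).
m = m₀ (V₀/V)^(Q_out/(Q_in−Q_out)) = 28.3 × (5.50/15.172)^(2.5806) = 2.0632 g.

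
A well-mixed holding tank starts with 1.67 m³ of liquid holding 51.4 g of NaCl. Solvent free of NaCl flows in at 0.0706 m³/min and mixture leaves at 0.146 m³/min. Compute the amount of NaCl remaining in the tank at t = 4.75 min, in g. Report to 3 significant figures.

Total volume: dV/dt = Q_in − Q_out = -0.075400 m³/min, so V(t) = 1.67 − 0.075400 t and V(4.75) = 1.3118 m³.
No NaCl enters, so dm/dt = −Q_out · (m/V).
Separate: dm/m = −Q_out dt/V(t) ⇒ ln(m/m₀) = −(Q_out/(Q_in−Q_out)) ln(V/V₀).
m = m₀ (V₀/V)^(Q_out/(Q_in−Q_out)) = 51.4 × (1.67/1.3118)^(-1.9363) = 32.209 g.

32.2 g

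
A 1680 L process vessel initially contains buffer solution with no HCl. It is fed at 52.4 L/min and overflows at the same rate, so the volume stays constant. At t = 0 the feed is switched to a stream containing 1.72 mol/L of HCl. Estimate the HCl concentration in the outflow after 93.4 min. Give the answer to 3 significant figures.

Unsteady species balance (constant V, well mixed): V dC/dt = Q(C_in − C).
Rewrite as dC/dt + C/τ = C_in/τ, τ = V/Q = 32.061 min.
This is linear first-order; C(t) = C_in + (C₀ − C_in) e^(−t/τ).
C(93.4) = 1.72 + (0 − 1.72)·e^(−93.4/32.061) = 1.72 + (-1.7200)·0.054302 = 1.6266 mol/L.

1.63 mol/L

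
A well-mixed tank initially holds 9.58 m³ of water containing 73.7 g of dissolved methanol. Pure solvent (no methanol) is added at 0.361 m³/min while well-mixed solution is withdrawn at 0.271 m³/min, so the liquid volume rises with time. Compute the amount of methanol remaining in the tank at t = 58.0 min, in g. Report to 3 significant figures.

Let m(t) be the amount of methanol. Volume: V(t) = V₀ + (Q_in − Q_out) t = 9.58 + 0.090000 t; V(58.0) = 14.800 m³.
No methanol enters, so dm/dt = −Q_out · (m/V).
Separate: dm/m = −Q_out dt/V(t) ⇒ ln(m/m₀) = −(Q_out/(Q_in−Q_out)) ln(V/V₀).
m = m₀ (V₀/V)^(Q_out/(Q_in−Q_out)) = 73.7 × (9.58/14.800)^(3.0111) = 19.892 g.

19.9 g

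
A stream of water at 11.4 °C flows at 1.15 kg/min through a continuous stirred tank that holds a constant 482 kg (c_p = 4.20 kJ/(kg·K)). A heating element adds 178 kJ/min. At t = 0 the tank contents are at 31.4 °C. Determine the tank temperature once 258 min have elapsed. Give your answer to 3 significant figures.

Unsteady energy balance on the tank contents: M c_p dT/dt = ṁ c_p (T_in − T) + 178.
Rearrange: dT/dt = (T_ss − T)/τ with τ = M/ṁ = 419.13 min and T_ss = T_in + Q̇/(ṁ c_p) = 48.253 °C.
This is linear first-order; T(t) = T_ss + (T₀ − T_ss) e^(−t/τ).
T(258) = 48.253 + (-16.853)·e^(−258/419.13) = 48.253 + (-16.853)·0.54034 = 39.147 °C.

39.1 °C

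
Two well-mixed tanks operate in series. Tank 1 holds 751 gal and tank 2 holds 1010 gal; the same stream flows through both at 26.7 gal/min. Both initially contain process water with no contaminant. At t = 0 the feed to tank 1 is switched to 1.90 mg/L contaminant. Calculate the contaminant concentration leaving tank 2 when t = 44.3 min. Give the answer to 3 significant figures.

Time constants: τᵢ = Vᵢ/Q for each well-mixed tank.
τ₁ = 751/26.7 = 28.127 min; τ₂ = 1010/26.7 = 37.828 min.
Solving the cascade with C₁(0)=C₂(0)=0 gives C₂(t) = C_in[1 − (τ₁ e^(−t/τ₁) − τ₂ e^(−t/τ₂))/(τ₁ − τ₂)].
At t = 44.3: e^(−t/τ₁) = 0.20701, e^(−t/τ₂) = 0.31003.
C₂ = 1.90·[1 − (28.127·0.20701 − 37.828·0.31003)/(-9.7004)] = 1.90·0.39127 = 0.74342 mg/L.

0.743 mg/L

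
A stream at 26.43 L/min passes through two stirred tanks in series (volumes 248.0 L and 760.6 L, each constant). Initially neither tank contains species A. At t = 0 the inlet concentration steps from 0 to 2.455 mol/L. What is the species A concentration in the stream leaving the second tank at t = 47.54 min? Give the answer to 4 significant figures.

Time constants: τᵢ = Vᵢ/Q for each well-mixed tank.
τ₁ = 248.0/26.43 = 9.38328 min; τ₂ = 760.6/26.43 = 28.7779 min.
Solving the cascade with C₁(0)=C₂(0)=0 gives C₂(t) = C_in[1 − (τ₁ e^(−t/τ₁) − τ₂ e^(−t/τ₂))/(τ₁ − τ₂)].
At t = 47.54: e^(−t/τ₁) = 0.00630470, e^(−t/τ₂) = 0.191674.
C₂ = 2.455·[1 − (9.38328·0.00630470 − 28.7779·0.191674)/(-19.3946)] = 2.455·0.718644 = 1.76427 mol/L.

1.764 mol/L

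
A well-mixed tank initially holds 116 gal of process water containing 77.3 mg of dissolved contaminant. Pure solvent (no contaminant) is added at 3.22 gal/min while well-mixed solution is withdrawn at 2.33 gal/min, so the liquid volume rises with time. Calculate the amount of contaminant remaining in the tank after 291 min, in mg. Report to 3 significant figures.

Total volume: dV/dt = Q_in − Q_out = 0.89000 gal/min, so V(t) = 116 + 0.89000 t and V(291) = 374.99 gal.
Species balance (pure solvent in): dm/dt = −Q_out · m/V(t).
dm/m = −Q_out dt/(V₀ + 0.89000 t); integrating gives ln(m/m₀) = −(Q_out/(Q_in−Q_out)) ln(V/V₀).
m = m₀ (V₀/V)^(Q_out/(Q_in−Q_out)) = 77.3 × (116/374.99)^(2.6180) = 3.5823 mg.

3.58 mg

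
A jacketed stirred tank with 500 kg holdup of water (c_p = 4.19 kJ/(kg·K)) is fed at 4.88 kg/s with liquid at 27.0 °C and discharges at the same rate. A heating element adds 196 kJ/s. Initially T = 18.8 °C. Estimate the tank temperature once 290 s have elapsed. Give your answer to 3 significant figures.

35.5 °C

First-law balance (no shaft work): M c_p dT/dt = ṁ c_p (T_in − T) + 196.
τ = M/ṁ = 102.46 s; T_ss = T_in + Q̇/(ṁ c_p) = 27.0 + 196/(4.88·4.19) = 36.586 °C.
Integrating: T(t) = T_ss + (T₀ − T_ss) e^(−t/τ).
T(290) = 36.586 + (-17.786)·e^(−290/102.46) = 36.586 + (-17.786)·0.058989 = 35.537 °C.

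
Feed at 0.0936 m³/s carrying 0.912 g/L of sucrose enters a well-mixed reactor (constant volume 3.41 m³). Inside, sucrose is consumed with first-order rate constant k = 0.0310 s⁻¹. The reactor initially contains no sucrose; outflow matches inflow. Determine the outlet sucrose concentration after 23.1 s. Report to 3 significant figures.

0.317 g/L

Species balance: V dC/dt = Q C_in − Q C − k V C.
dC/dt = (Q/V) C_in − (Q/V + k) C; effective rate a = Q/V + k = 0.027449 + 0.0310 = 0.058449 s⁻¹.
C_ss = Q C_in/(Q + kV) = 0.42829 g/L; C(t) = C_ss + (C₀ − C_ss) e^(−a t).
C(23.1) = 0.42829 + (-0.42829)·e^(−0.058449·23.1) = 0.42829 + (-0.42829)·0.25920 = 0.31728 g/L.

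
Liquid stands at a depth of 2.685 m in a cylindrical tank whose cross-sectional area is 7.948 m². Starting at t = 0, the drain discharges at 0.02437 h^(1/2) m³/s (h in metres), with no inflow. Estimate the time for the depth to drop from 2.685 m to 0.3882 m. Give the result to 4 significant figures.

With no inflow, A dh/dt = −0.02437 √h.
∫ h^(−1/2) dh = −(0.02437/A) ∫ dt, giving 2√h = 2√h₀ − (0.02437/A) t.
t = 2A(√h₀ − √h)/0.02437 = 2·7.948·(√2.685 − √0.3882)/0.02437
  = 15.8960 × (1.63860 − 0.623057) / 0.02437 = 662.414 s.

662.4 s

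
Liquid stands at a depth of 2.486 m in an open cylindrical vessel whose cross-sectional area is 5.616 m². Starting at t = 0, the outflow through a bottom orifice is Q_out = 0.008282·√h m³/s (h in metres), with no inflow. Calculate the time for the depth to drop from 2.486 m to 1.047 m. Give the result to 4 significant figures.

A dh/dt = −Q_out = −0.008282 √h.
Separate and integrate: 2(√h − √h₀) = −(0.008282/A) t.
t = 2A(√h₀ − √h)/0.008282 = 2·5.616·(√2.486 − √1.047)/0.008282
  = 11.2320 × (1.57671 − 1.02323) / 0.008282 = 750.620 s.

750.6 s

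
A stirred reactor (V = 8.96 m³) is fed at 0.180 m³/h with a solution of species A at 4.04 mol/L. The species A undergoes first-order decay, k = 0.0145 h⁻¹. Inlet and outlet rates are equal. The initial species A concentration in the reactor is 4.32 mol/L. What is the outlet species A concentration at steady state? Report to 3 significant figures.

2.35 mol/L

Species balance: V dC/dt = Q C_in − Q C − k V C.
Steady state (dC/dt = 0): C_ss = Q C_in/(Q + kV) = C_in/(1 + kV/Q).
C_ss = 0.180·4.04/(0.180 + 0.0145·8.96) = 0.72720/0.30992 = 2.3464 mol/L.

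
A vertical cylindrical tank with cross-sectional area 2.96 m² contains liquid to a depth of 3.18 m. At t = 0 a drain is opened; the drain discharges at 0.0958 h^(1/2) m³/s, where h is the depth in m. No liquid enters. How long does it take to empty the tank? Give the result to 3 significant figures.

A dh/dt = −Q_out = −0.0958 √h.
∫ h^(−1/2) dh = −(0.0958/A) ∫ dt, giving 2√h = 2√h₀ − (0.0958/A) t.
Set h = 0: 2√h₀ = (0.0958/A) t_empty ⇒ t_empty = 2A√h₀/0.0958.
t_empty = 2·2.96·√3.18/0.0958 = 5.9200·1.7833/0.0958 = 110.20 s.

110 s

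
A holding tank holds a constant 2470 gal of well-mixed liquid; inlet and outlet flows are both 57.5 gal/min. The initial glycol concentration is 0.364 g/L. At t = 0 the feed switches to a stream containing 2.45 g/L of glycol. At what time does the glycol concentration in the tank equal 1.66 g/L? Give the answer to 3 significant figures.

Accumulation = in − out for the solute gives V dC/dt = Q(C_in − C), so τ = V/Q = 42.957 min.
C(t) = C_in + (C₀ − C_in) e^(−t/τ). Set C = 1.66 and solve for t:
e^(−t/τ) = (C − C_in)/(C₀ − C_in) = (1.66 − 2.45)/(0.364 − 2.45) = 0.37872
t = −τ ln(…) = 42.957 × 0.97097 = 41.710 min.

41.7 min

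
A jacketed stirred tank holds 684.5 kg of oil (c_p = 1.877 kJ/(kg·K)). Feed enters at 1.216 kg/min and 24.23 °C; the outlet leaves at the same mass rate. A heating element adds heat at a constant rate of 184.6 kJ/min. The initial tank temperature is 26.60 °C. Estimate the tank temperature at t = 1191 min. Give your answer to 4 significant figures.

Heat balance on the well-mixed liquid: M c_p dT/dt = ṁ c_p (T_in − T) + 184.6.
τ = M/ṁ = 562.911 min; T_ss = T_in + Q̇/(ṁ c_p) = 24.23 + 184.6/(1.216·1.877) = 105.109 °C.
This is linear first-order; T(t) = T_ss + (T₀ − T_ss) e^(−t/τ).
T(1191) = 105.109 + (-78.5086)·e^(−1191/562.911) = 105.109 + (-78.5086)·0.120538 = 95.6453 °C.

95.65 °C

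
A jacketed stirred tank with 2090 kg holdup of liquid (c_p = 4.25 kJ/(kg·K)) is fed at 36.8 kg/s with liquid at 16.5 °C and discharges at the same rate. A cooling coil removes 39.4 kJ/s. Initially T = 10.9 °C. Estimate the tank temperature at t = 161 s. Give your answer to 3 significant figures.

15.9 °C

M c_p dT/dt = ṁ c_p (T_in − T) − Q̇.
Rearrange: dT/dt = (T_ss − T)/τ with τ = M/ṁ = 56.793 s and T_ss = T_in − Q̇/(ṁ c_p) = 16.248 °C.
Integrating: T(t) = T_ss + (T₀ − T_ss) e^(−t/τ).
T(161) = 16.248 + (-5.3481)·e^(−161/56.793) = 16.248 + (-5.3481)·0.058728 = 15.934 °C.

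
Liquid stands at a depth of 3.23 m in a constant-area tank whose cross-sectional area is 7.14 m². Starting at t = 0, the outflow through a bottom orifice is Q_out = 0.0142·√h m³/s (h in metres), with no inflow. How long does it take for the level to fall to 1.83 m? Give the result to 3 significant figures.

447 s

With no inflow, A dh/dt = −0.0142 √h.
This is separable: 2 d(√h)/dt = −0.0142/A, so √h = √h₀ − (0.0142/(2A)) t.
t = 2A(√h₀ − √h)/0.0142 = 2·7.14·(√3.23 − √1.83)/0.0142
  = 14.280 × (1.7972 − 1.3528) / 0.0142 = 446.95 s.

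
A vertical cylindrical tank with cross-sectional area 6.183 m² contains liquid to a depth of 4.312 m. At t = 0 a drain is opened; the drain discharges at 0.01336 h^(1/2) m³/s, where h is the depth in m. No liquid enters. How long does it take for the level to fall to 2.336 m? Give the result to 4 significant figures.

Mass balance (ρ constant): A dh/dt = −0.01336 √h.
This is separable: 2 d(√h)/dt = −0.01336/A, so √h = √h₀ − (0.01336/(2A)) t.
t = 2A(√h₀ − √h)/0.01336 = 2·6.183·(√4.312 − √2.336)/0.01336
  = 12.3660 × (2.07654 − 1.52840) / 0.01336 = 507.356 s.

507.4 s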